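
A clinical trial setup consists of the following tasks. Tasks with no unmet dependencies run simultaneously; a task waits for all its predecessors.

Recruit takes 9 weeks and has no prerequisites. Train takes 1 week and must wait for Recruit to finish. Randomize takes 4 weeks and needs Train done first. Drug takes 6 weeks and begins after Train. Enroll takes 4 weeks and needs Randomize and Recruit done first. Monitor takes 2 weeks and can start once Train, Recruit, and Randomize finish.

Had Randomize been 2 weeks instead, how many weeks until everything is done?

Actual critical path: Recruit→Train→Randomize→Enroll = 9+1+4+4 = 18 ⇒ 18 weeks.
Randomize is on the critical path; changing it to 2 makes that path 16 weeks.
The critical path is still Recruit→Train→Randomize→Enroll; finish is now 16 weeks.

16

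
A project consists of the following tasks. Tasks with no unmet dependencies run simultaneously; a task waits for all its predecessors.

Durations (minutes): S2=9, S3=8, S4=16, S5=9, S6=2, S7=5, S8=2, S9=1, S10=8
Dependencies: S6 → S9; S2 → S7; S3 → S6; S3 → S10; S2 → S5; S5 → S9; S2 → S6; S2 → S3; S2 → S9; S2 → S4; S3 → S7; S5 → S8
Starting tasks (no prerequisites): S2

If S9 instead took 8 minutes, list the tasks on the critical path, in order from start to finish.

Actual critical path: S2→S3→S10 = 9+8+8 = 25 ⇒ 25 minutes.
S9 has 5 minutes of float (longest path through it is 20).
The binding chain switches to S2→S3→S6→S9 = 9+8+2+8 = 27; finish 27 minutes.

S2, S3, S6, S9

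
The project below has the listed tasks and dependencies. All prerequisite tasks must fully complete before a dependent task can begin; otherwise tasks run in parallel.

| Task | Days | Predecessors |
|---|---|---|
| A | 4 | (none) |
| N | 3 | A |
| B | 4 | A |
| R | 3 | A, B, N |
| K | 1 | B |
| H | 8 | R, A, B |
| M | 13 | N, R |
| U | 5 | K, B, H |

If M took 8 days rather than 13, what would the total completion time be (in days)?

24

As given, the longest chain is A→B→R→M = 4+4+3+13 = 24, so the finish is 24 days.
Since M is critical, the -5 change carries straight to that chain (now 19 days).
New critical path: A→B→R→H→U = 4+4+3+8+5 = 24 ⇒ 24 days.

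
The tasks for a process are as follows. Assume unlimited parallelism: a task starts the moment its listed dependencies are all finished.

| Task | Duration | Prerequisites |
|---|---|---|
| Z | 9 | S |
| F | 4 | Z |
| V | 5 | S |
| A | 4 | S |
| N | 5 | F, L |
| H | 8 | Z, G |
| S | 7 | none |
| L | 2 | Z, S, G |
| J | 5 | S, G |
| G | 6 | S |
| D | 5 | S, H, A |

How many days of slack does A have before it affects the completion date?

13

S→Z→H→D = 7+9+8+5 = 29 sets the makespan at 29 days.
A finishes as early as 11 and must finish by 24.
Slack of A = 20 − 7 = 13 days.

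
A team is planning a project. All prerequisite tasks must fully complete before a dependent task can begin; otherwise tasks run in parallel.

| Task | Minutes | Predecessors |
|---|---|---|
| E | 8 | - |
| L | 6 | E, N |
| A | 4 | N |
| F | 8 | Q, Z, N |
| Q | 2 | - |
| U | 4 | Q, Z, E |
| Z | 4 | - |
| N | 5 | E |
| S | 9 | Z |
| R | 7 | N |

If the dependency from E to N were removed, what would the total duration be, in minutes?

14

Original critical path: E→N→F = 8+5+8 = 21 ⇒ 21 minutes.
Without E→N, N's earliest start moves from 8 to 0.
After: E→L = 8+6 = 14 → 14 minutes.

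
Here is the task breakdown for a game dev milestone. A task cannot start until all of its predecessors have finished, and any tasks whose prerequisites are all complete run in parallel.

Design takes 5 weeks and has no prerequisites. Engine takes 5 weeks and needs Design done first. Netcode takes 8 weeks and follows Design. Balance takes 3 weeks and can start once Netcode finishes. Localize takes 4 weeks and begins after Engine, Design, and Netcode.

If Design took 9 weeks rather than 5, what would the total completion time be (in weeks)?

21

Actual critical path: Design→Netcode→Localize = 5+8+4 = 17 ⇒ 17 weeks.
Design lies on that path, so at 9 weeks the path becomes 21 weeks.
No other chain overtakes it, so the finish is 21 weeks.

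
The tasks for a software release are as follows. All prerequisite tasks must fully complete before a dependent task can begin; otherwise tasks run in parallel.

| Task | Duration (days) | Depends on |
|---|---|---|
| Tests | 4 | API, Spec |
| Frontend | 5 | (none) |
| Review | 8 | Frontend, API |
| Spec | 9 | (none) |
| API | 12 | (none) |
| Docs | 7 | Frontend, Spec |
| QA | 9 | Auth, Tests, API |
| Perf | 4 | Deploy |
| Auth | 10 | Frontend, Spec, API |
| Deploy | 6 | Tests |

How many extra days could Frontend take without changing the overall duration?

7

Critical path: API→Auth→QA = 12+10+9 = 31, so the finish is 31 days.
The longest chain containing Frontend totals 24 days.
So Frontend can slip 12 − 5 = 7 days.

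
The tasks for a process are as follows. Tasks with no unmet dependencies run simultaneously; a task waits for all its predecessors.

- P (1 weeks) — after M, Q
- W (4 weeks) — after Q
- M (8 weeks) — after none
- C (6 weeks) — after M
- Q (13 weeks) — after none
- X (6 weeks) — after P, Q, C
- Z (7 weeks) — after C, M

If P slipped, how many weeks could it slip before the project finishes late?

1

The longest chain is M→C→Z = 8+6+7 = 21; overall finish 21 weeks.
Longest path through P: 20 weeks (earliest finish 14, latest finish 15).
Float = 21 − 20 = 1.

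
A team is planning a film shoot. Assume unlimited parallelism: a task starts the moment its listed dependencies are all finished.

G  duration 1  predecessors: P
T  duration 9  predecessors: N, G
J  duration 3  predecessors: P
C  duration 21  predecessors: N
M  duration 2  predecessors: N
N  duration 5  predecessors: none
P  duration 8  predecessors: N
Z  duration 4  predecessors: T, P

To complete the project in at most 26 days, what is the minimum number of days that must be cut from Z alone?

Current finish: 27 days; target: 26.
Z is on every critical path, so each day cut from Z cuts the finish by one (this holds down to a finish of 26).
Need 27 − 26 = 1 day off Z → Z becomes 3 days, finish becomes 26.

1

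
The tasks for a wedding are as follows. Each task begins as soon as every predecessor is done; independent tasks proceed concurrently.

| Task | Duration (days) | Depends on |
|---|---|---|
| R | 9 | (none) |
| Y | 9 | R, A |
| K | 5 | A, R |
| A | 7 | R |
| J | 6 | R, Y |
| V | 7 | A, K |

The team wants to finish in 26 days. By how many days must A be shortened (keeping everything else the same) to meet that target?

Current finish: 31 days; target: 26.
A is on every critical path, so each day cut from A cuts the finish by one (this holds down to a finish of 25).
Need 31 − 26 = 5 days off A → A becomes 2 days, finish becomes 26.

5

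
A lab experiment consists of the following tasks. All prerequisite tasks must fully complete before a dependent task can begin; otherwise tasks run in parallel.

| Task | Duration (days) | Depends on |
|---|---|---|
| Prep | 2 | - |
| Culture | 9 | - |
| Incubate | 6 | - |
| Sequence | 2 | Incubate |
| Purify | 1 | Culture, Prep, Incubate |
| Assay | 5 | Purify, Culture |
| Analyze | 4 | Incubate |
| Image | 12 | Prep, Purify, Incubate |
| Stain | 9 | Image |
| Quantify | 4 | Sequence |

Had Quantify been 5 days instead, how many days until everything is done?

Baseline: Culture→Purify→Image→Stain = 9+1+12+9 = 31 → 31 days.
Quantify has 19 days of float (longest path through it is 12).
That remains the longest chain; total 31 days.

31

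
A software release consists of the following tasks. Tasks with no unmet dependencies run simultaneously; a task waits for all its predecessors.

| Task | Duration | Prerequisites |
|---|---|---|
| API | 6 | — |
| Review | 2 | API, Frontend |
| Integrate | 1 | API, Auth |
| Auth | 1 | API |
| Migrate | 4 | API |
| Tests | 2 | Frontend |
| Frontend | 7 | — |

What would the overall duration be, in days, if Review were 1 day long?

10

Actual critical path: API→Migrate = 6+4 = 10 ⇒ 10 days.
The longest path through Review is only 9 days, so Review has float 1.
No other chain overtakes it, so the finish is 10 days.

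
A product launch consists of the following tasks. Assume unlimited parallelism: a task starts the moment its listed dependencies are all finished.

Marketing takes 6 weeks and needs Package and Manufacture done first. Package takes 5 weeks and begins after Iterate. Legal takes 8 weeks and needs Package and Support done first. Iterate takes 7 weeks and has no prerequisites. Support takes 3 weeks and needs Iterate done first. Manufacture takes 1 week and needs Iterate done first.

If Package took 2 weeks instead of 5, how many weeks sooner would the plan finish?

As given, the longest chain is Iterate→Package→Legal = 7+5+8 = 20, so the finish is 20 weeks.
Package lies on that path, so at 2 weeks the path becomes 17 weeks.
Now Iterate→Support→Legal = 7+3+8 = 18 is longest, so the finish becomes 18 weeks.
Change in finish: 18 − 20 = -2 weeks.

2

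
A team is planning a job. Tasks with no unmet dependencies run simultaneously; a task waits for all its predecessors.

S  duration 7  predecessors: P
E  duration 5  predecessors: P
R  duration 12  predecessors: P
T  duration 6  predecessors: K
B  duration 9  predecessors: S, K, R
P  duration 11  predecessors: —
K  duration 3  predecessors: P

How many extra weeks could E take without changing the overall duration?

P→R→B = 11+12+9 = 32 sets the makespan at 32 weeks.
The longest chain containing E totals 16 weeks.
Slack of E = 27 − 11 = 16 weeks.

16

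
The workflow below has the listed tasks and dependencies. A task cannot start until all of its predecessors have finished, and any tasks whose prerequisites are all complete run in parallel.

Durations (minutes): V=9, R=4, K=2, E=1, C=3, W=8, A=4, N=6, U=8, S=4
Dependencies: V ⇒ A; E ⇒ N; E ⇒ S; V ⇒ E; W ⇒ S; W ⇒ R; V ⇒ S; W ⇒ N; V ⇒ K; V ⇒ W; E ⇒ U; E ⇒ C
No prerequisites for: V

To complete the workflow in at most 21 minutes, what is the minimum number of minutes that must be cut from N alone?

Current finish: 23 minutes; target: 21.
N is on every critical path, so each minute cut from N cuts the finish by one (this holds down to a finish of 21).
Need 23 − 21 = 2 minutes off N → N becomes 4 minutes, finish becomes 21.

2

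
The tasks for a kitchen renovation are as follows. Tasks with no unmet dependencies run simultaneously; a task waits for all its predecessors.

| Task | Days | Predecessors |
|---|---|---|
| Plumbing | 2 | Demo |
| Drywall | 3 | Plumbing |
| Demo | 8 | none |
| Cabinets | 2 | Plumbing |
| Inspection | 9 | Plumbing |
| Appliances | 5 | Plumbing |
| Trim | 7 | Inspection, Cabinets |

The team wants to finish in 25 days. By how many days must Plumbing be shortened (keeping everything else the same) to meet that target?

Current finish: 26 days; target: 25.
Plumbing is on every critical path, so each day cut from Plumbing cuts the finish by one (this holds down to a finish of 25).
Need 26 − 25 = 1 day off Plumbing → Plumbing becomes 1 day, finish becomes 25.

1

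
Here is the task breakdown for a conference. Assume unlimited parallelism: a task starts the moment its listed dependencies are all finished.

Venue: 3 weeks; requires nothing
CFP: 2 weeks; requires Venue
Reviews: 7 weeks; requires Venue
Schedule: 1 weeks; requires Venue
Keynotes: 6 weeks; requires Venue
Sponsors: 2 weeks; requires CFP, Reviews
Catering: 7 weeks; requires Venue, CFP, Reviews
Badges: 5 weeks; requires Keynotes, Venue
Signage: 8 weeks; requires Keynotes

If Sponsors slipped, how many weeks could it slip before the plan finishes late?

Critical path: Venue→Reviews→Catering = 3+7+7 = 17, so the finish is 17 weeks.
Sponsors finishes as early as 12 and must finish by 17.
Float = 17 − 12 = 5.

5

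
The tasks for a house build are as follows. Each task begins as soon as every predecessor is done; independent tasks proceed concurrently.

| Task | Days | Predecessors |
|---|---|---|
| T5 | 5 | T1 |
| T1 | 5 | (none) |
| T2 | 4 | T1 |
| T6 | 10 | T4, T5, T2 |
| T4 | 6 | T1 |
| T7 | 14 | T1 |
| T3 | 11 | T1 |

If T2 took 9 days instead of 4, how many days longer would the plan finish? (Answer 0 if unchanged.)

3

Baseline: T1→T4→T6 = 5+6+10 = 21 → 21 days.
T2 has 2 days of float (longest path through it is 19).
New critical path: T1→T2→T6 = 5+9+10 = 24 ⇒ 24 days.
Change in finish: 24 − 21 = +3 days.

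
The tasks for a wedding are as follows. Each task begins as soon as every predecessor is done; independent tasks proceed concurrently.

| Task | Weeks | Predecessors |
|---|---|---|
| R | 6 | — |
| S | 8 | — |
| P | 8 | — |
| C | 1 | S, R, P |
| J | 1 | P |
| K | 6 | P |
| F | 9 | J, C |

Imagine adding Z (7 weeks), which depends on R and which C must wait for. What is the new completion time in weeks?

Originally the project takes 18 weeks.
With Z inserted, C now waits for max(S, R, P, Z).
New critical path: R→Z→C→F = 6+7+1+9 = 23 ⇒ 23 weeks.

23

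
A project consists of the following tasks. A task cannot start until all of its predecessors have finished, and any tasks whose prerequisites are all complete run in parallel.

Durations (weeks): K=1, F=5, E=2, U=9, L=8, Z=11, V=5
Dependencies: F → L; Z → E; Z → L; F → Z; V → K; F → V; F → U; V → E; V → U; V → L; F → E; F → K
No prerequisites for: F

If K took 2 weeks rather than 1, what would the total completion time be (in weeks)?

24

Actual critical path: F→Z→L = 5+11+8 = 24 ⇒ 24 weeks.
The longest path through K is only 11 weeks, so K has float 13.
That remains the longest chain; total 24 weeks.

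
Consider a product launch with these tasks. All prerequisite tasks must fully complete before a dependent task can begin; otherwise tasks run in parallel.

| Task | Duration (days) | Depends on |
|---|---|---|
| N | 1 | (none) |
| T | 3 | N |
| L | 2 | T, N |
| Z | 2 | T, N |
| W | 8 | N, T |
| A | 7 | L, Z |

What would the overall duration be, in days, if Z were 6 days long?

As given, the longest chain is N→T→Z→A = 1+3+2+7 = 13, so the finish is 13 days.
Since Z is critical, the +4 change carries straight to that chain (now 17 days).
That remains the longest chain; total 17 days.

17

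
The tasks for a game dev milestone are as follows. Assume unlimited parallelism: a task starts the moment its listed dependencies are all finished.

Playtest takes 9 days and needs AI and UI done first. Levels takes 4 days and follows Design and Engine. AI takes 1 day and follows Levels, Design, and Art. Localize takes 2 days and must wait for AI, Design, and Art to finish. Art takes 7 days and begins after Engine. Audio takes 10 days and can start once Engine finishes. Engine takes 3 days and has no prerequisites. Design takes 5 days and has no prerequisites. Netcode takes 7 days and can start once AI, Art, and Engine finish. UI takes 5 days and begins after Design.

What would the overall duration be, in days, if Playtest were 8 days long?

19

As given, the longest chain is Engine→Art→AI→Playtest = 3+7+1+9 = 20, so the finish is 20 days.
Playtest is on the critical path; changing it to 8 makes that path 19 days.
That remains the longest chain; total 19 days.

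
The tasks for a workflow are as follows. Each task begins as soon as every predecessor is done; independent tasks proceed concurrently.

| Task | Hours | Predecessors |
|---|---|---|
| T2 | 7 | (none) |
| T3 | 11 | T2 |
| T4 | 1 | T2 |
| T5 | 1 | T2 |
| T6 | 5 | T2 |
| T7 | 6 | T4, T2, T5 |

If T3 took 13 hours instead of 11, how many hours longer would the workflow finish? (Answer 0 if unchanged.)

As given, the longest chain is T2→T3 = 7+11 = 18, so the finish is 18 hours.
Since T3 is critical, the +2 change carries straight to that chain (now 20 hours).
No other chain overtakes it, so the finish is 20 hours.
Change in finish: 20 − 18 = +2 hours.

2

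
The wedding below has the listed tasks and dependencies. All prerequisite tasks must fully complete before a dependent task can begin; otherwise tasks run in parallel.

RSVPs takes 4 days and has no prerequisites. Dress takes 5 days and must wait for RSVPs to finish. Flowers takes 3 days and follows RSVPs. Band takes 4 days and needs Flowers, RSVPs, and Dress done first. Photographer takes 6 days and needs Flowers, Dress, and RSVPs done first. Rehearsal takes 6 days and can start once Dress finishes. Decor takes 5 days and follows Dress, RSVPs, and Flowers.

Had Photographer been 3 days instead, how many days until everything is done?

15

The binding path is RSVPs→Dress→Photographer = 4+5+6 = 15; finish at 15 days.
Photographer lies on that path, so at 3 days the path becomes 12 days.
Now RSVPs→Dress→Rehearsal = 4+5+6 = 15 is longest, so the finish becomes 15 days.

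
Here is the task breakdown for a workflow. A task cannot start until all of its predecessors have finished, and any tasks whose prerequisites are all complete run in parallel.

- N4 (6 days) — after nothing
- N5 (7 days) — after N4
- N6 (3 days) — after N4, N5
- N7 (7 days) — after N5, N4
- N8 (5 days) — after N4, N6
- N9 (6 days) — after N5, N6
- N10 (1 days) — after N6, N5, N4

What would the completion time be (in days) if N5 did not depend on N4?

Original critical path: N4→N5→N6→N9 = 6+7+3+6 = 22 ⇒ 22 days.
Without N4→N5, N5's earliest start moves from 6 to 0.
After: N5→N6→N9 = 7+3+6 = 16 → 16 days.

16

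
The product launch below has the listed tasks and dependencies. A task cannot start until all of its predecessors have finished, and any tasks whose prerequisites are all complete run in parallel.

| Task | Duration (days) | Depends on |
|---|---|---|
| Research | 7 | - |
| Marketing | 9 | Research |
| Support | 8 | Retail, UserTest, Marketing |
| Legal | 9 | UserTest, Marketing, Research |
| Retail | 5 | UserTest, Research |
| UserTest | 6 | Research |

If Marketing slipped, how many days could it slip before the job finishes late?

1

Research→UserTest→Retail→Support = 7+6+5+8 = 26 sets the makespan at 26 days.
Marketing finishes as early as 16 and must finish by 17.
So Marketing can slip 17 − 16 = 1 day.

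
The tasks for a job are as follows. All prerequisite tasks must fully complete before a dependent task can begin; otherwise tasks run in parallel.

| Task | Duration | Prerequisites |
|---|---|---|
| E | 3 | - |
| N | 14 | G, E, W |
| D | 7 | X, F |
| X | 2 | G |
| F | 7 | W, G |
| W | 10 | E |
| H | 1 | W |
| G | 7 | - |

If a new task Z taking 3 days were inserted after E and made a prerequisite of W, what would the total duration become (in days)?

30

Originally the schedule takes 27 days.
With Z inserted, W now waits for max(E, Z).
New critical path: E→Z→W→F→D = 3+3+10+7+7 = 30 ⇒ 30 days.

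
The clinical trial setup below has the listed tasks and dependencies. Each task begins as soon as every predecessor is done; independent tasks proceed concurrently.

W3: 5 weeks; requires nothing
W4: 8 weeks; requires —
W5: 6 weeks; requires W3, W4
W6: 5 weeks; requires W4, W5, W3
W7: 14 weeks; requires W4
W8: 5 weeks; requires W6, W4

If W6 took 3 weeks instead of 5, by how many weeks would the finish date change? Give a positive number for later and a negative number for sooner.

As given, the longest chain is W4→W5→W6→W8 = 8+6+5+5 = 24, so the finish is 24 weeks.
W6 lies on that path, so at 3 weeks the path becomes 22 weeks.
That remains the longest chain; total 22 weeks.
Change in finish: 22 − 24 = -2 weeks.

-2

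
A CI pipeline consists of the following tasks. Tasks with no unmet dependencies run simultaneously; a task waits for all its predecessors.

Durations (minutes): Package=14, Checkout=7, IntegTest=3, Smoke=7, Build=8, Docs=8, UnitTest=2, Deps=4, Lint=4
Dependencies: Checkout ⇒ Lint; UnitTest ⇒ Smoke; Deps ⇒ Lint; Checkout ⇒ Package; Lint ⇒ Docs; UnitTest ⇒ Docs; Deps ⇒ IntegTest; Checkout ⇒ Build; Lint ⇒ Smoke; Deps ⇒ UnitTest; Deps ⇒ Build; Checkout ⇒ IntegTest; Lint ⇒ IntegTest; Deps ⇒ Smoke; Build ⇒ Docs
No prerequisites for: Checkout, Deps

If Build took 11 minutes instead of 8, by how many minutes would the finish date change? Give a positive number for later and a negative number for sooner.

3

Critical path before the change: Checkout→Build→Docs = 7+8+8 = 23 giving 23 minutes.
Build is on the critical path; changing it to 11 makes that path 26 minutes.
No other chain overtakes it, so the finish is 26 minutes.
Change in finish: 26 − 23 = +3 minutes.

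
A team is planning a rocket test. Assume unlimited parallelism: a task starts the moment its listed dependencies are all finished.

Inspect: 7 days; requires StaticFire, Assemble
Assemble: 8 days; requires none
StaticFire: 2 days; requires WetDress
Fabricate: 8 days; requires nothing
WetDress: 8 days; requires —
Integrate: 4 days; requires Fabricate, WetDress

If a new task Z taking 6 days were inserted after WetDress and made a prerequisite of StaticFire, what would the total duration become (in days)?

Originally the project takes 17 days.
With Z inserted, StaticFire now waits for max(WetDress, Z).
New critical path: WetDress→Z→StaticFire→Inspect = 8+6+2+7 = 23 ⇒ 23 days.

23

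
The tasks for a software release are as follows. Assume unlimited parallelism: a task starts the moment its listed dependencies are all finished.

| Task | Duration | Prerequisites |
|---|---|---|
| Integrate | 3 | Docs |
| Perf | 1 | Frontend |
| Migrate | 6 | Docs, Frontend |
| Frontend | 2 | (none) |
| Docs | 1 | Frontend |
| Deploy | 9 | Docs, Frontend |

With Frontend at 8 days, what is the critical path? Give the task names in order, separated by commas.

Baseline: Frontend→Docs→Deploy = 2+1+9 = 12 → 12 days.
Frontend lies on that path, so at 8 days the path becomes 18 days.
That remains the longest chain; total 18 days.

Frontend, Docs, Deploy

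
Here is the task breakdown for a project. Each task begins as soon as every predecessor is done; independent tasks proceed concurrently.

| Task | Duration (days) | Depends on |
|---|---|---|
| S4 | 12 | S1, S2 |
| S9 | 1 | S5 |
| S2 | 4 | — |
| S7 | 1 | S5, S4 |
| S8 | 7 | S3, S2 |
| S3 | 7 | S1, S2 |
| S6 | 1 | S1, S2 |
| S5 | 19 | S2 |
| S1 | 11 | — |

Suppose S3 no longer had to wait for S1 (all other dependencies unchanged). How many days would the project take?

Original critical path: S1→S3→S8 = 11+7+7 = 25 ⇒ 25 days.
Without S1→S3, S3's earliest start moves from 11 to 4.
After: S1→S4→S7 = 11+12+1 = 24 → 24 days.

24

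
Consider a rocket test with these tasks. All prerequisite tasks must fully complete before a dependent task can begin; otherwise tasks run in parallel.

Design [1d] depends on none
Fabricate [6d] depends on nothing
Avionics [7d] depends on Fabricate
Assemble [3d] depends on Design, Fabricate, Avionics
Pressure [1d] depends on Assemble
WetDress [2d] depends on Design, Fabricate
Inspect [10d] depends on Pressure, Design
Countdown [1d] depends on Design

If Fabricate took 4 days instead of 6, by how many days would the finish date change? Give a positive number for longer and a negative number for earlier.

-2

As given, the longest chain is Fabricate→Avionics→Assemble→Pressure→Inspect = 6+7+3+1+10 = 27, so the finish is 27 days.
Fabricate lies on that path, so at 4 days the path becomes 25 days.
That remains the longest chain; total 25 days.
Change in finish: 25 − 27 = -2 days.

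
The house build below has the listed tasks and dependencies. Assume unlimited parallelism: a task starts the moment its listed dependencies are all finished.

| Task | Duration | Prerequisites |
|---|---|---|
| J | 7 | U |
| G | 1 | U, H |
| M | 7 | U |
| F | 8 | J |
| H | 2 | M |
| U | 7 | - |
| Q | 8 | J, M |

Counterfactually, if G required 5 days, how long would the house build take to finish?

22

As given, the longest chain is U→J→F = 7+7+8 = 22, so the finish is 22 days.
G is off the critical path — its longest chain is 17 days, giving 5 of slack.
No other chain overtakes it, so the finish is 22 days.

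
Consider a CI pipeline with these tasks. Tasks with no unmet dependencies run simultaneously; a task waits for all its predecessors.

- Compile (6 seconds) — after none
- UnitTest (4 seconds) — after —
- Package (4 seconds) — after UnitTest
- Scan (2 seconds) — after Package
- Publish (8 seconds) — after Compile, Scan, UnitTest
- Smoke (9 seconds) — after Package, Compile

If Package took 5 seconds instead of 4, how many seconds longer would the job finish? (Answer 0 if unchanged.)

1

As given, the longest chain is UnitTest→Package→Scan→Publish = 4+4+2+8 = 18, so the finish is 18 seconds.
Package lies on that path, so at 5 seconds the path becomes 19 seconds.
No other chain overtakes it, so the finish is 19 seconds.
Change in finish: 19 − 18 = +1 seconds.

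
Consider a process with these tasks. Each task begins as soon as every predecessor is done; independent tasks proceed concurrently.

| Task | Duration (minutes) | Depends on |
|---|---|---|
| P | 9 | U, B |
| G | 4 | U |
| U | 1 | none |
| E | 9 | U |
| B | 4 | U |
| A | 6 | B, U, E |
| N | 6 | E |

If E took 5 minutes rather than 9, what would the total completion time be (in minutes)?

14

Actual critical path: U→E→A = 1+9+6 = 16 ⇒ 16 minutes.
Since E is critical, the -4 change carries straight to that chain (now 12 minutes).
New critical path: U→B→P = 1+4+9 = 14 ⇒ 14 minutes.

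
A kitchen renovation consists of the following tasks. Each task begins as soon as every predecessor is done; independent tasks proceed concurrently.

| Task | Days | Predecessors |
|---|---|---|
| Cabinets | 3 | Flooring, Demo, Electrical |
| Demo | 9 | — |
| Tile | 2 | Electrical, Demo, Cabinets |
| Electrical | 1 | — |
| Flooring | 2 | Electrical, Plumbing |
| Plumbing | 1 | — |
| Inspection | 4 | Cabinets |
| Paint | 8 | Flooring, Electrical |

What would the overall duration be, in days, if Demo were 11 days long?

18

As given, the longest chain is Demo→Cabinets→Inspection = 9+3+4 = 16, so the finish is 16 days.
Demo is on the critical path; changing it to 11 makes that path 18 days.
The critical path is still Demo→Cabinets→Inspection; finish is now 18 days.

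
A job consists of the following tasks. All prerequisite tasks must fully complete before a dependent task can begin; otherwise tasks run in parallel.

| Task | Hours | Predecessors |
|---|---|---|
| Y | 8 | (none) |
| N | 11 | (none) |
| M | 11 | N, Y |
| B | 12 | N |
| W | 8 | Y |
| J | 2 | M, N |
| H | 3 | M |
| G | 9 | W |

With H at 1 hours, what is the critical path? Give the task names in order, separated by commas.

Y, W, G

As given, the longest chain is N→M→H = 11+11+3 = 25, so the finish is 25 hours.
H lies on that path, so at 1 hour the path becomes 23 hours.
Now Y→W→G = 8+8+9 = 25 is longest, so the finish becomes 25 hours.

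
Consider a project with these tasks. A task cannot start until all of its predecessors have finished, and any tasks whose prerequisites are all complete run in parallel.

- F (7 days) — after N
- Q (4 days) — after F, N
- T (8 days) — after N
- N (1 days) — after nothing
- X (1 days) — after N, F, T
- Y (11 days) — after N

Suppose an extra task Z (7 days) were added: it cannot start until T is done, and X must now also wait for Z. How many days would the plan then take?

17

Originally the plan takes 12 days.
With Z inserted, X now waits for max(N, F, T, Z).
New critical path: N→T→Z→X = 1+8+7+1 = 17 ⇒ 17 days.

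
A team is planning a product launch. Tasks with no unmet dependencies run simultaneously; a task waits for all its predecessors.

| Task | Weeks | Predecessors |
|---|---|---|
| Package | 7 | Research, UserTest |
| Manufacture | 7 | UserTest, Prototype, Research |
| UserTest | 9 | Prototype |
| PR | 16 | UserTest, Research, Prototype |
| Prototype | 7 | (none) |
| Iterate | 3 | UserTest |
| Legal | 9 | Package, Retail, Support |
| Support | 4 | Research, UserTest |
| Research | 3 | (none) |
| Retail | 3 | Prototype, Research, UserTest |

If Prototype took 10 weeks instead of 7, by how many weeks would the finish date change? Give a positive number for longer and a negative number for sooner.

Critical path before the change: Prototype→UserTest→Package→Legal = 7+9+7+9 = 32 giving 32 weeks.
Prototype lies on that path, so at 10 weeks the path becomes 35 weeks.
That remains the longest chain; total 35 weeks.
Change in finish: 35 − 32 = +3 weeks.

3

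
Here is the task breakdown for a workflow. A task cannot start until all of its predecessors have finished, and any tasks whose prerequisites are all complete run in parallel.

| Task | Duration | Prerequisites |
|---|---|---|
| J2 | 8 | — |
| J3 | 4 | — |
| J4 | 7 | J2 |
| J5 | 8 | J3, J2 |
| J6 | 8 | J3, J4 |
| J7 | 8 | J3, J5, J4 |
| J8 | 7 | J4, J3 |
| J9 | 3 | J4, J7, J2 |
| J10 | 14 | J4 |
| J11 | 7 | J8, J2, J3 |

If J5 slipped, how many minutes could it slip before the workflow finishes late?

Critical path: J2→J4→J8→J11 = 8+7+7+7 = 29, so the finish is 29 minutes.
J5 finishes as early as 16 and must finish by 18.
Float = 29 − 27 = 2.

2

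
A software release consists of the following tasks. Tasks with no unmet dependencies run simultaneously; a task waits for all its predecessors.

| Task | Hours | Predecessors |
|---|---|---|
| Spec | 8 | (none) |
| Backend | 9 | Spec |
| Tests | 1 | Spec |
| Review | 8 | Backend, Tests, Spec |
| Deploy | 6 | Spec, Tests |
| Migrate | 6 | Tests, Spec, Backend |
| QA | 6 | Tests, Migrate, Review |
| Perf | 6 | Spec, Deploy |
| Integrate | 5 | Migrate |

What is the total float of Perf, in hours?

10

The longest chain is Spec→Backend→Review→QA = 8+9+8+6 = 31; overall finish 31 hours.
Longest path through Perf: 21 hours (earliest finish 21, latest finish 31).
So Perf can slip 31 − 21 = 10 hours.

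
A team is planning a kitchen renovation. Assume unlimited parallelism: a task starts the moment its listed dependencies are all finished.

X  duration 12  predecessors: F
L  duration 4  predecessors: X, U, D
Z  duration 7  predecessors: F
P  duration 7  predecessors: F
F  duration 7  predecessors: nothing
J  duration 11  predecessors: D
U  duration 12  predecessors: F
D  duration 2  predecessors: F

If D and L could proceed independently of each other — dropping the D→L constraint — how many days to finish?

Original critical path: F→U→L = 7+12+4 = 23 ⇒ 23 days.
Dropping D→L doesn't change L's earliest start (19); another predecessor still binds.
After: F→U→L = 7+12+4 = 23 → 23 days.

23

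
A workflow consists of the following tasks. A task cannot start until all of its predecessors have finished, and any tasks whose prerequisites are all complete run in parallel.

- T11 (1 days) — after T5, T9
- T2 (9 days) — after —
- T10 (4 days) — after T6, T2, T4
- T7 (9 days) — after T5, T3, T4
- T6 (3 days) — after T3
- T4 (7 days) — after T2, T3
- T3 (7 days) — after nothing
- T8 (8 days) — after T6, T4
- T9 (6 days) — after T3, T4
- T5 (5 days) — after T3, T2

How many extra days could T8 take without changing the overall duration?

1

The longest chain is T2→T4→T7 = 9+7+9 = 25; overall finish 25 days.
T8 finishes as early as 24 and must finish by 25.
Slack of T8 = 17 − 16 = 1 day.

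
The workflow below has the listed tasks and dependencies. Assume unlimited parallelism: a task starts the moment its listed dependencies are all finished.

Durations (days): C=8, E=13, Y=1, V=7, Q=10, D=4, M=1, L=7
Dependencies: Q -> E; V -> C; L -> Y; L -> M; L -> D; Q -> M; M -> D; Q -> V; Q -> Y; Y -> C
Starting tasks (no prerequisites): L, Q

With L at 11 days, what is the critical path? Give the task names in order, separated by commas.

Q, V, C

Baseline: Q→V→C = 10+7+8 = 25 → 25 days.
The longest path through L is only 16 days, so L has float 9.
The critical path is still Q→V→C; finish is now 25 days.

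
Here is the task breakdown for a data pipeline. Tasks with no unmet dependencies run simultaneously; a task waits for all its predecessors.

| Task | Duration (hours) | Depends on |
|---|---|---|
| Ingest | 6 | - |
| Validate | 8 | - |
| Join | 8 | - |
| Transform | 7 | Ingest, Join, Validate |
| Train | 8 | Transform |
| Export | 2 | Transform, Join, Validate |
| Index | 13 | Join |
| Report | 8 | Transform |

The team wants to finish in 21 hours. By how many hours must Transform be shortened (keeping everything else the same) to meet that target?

Current finish: 23 hours; target: 21.
Transform is on every critical path, so each hour cut from Transform cuts the finish by one (this holds down to a finish of 21).
Need 23 − 21 = 2 hours off Transform → Transform becomes 5 hours, finish becomes 21.

2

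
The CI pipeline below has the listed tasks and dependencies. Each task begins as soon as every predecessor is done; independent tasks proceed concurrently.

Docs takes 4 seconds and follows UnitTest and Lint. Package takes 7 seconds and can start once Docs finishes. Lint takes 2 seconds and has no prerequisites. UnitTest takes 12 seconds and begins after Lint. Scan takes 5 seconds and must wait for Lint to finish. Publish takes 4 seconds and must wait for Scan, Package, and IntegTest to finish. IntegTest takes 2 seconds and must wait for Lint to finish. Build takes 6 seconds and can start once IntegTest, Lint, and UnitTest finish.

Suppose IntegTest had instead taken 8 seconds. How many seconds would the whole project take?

29

Baseline: Lint→UnitTest→Docs→Package→Publish = 2+12+4+7+4 = 29 → 29 seconds.
IntegTest has 19 seconds of float (longest path through it is 10).
The critical path is still Lint→UnitTest→Docs→Package→Publish; finish is now 29 seconds.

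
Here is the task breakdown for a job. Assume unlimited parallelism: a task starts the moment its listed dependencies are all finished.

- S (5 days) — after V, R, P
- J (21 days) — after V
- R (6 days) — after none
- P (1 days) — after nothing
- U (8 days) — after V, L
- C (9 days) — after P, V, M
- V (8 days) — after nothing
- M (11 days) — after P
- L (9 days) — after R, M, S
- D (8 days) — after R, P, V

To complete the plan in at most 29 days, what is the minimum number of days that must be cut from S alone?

1

Current finish: 30 days; target: 29.
S is on every critical path, so each day cut from S cuts the finish by one (this holds down to a finish of 29).
Need 30 − 29 = 1 day off S → S becomes 4 days, finish becomes 29.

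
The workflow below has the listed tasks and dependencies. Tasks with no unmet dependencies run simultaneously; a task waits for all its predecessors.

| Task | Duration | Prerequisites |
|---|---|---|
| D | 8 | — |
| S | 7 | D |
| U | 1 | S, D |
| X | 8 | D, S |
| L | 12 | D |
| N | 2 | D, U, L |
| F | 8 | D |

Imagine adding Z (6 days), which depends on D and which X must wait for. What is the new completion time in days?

23

Originally the job takes 23 days.
With Z inserted, X now waits for max(D, S, Z).
New critical path: D→S→X = 8+7+8 = 23 ⇒ 23 days.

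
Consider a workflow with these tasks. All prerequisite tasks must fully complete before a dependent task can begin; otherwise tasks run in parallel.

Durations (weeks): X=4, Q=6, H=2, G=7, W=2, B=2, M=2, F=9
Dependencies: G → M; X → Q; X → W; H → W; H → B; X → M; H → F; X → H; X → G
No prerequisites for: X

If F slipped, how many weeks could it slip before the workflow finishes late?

0

The longest chain is X→H→F = 4+2+9 = 15; overall finish 15 weeks.
The longest chain containing F totals 15 weeks.
Slack of F = 6 − 6 = 0 weeks.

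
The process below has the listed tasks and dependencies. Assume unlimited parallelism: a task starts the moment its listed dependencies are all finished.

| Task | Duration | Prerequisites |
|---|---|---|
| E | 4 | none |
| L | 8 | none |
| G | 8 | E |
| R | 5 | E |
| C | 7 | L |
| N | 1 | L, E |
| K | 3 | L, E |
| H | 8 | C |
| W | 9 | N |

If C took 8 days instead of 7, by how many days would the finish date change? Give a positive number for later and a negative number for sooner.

As given, the longest chain is L→C→H = 8+7+8 = 23, so the finish is 23 days.
Since C is critical, the +1 change carries straight to that chain (now 24 days).
That remains the longest chain; total 24 days.
Change in finish: 24 − 23 = +1 days.

1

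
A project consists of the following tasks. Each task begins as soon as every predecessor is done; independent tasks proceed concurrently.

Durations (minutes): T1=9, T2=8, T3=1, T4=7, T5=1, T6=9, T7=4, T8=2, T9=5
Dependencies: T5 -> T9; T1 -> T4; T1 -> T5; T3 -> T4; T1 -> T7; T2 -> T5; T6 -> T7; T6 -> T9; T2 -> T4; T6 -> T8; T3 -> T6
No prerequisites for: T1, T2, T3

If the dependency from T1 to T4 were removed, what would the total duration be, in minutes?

15

With the dependency in place, T1→T4 = 9+7 = 16 sets the finish at 16 minutes.
Without T1→T4, T4's earliest start moves from 9 to 8.
The longest chain is now T1→T5→T9 = 9+1+5 = 15, so the plan takes 15 minutes.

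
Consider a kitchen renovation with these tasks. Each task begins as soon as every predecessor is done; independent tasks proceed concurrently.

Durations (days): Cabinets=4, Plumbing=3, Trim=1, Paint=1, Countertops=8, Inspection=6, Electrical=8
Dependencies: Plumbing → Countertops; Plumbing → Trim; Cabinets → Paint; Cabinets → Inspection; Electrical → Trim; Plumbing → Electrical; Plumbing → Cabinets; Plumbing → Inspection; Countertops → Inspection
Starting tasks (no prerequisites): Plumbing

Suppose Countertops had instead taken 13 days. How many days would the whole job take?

22

Actual critical path: Plumbing→Countertops→Inspection = 3+8+6 = 17 ⇒ 17 days.
Countertops is on the critical path; changing it to 13 makes that path 22 days.
No other chain overtakes it, so the finish is 22 days.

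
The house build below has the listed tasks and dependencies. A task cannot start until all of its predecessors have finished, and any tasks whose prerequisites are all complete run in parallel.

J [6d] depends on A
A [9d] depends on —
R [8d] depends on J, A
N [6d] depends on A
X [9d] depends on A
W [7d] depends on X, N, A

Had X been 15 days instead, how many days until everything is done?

31

Actual critical path: A→X→W = 9+9+7 = 25 ⇒ 25 days.
X lies on that path, so at 15 days the path becomes 31 days.
That remains the longest chain; total 31 days.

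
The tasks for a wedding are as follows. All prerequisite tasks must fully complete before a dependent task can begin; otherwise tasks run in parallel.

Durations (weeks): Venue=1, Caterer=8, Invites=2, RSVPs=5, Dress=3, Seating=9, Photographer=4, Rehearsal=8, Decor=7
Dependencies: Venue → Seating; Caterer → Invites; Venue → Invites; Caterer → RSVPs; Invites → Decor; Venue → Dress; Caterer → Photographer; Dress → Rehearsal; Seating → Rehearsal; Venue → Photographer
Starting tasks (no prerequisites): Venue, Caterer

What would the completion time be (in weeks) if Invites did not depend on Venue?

With the dependency in place, Venue→Seating→Rehearsal = 1+9+8 = 18 sets the finish at 18 weeks.
Dropping Venue→Invites doesn't change Invites's earliest start (8); another predecessor still binds.
New critical path: Venue→Seating→Rehearsal = 1+9+8 = 18 ⇒ 18 weeks.

18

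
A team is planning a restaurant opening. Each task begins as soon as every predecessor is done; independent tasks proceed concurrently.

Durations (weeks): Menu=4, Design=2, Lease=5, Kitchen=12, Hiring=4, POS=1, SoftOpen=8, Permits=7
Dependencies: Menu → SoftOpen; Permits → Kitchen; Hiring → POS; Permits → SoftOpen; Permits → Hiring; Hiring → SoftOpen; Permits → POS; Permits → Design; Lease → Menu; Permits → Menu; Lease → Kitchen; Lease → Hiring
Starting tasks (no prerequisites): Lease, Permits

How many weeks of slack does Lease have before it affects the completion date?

The longest chain is Permits→Kitchen = 7+12 = 19; overall finish 19 weeks.
Lease finishes as early as 5 and must finish by 7.
Slack of Lease = 2 − 0 = 2 weeks.

2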